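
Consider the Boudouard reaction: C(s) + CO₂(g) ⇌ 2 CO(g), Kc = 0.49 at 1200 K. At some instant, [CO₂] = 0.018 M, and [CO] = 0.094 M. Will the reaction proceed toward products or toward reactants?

(C is a pure solid — omitted from Qc.)
Qc = [CO]² / [CO₂] = (0.094)² / (0.018) = 0.49
Qc = 0.49 = Kc, so the system is already at equilibrium.

at equilibrium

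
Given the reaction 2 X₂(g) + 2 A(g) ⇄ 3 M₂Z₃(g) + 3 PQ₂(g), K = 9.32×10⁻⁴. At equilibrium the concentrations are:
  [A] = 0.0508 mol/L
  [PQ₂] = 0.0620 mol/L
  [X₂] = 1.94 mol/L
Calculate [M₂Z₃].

[M₂Z₃] = 0.336 mol/L

At equilibrium, K = [M₂Z₃]³·[PQ₂]³ / ([X₂]²·[A]²) = 9.32×10⁻⁴.
([M₂Z₃])³·(0.0620)³ / ((1.94)²·(0.0508)²) = 9.32×10⁻⁴
[M₂Z₃]³ = 0.0380 ⇒ [M₂Z₃] = 0.336 mol/L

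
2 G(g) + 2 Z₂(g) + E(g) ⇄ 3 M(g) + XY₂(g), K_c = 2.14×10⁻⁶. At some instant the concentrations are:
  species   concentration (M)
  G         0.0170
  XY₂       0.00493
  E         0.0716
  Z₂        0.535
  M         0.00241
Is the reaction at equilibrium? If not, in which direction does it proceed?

to the left

Q_c = [M]³·[XY₂] / ([G]²·[Z₂]²·[E]) = (0.00241)³·(0.00493) / ((0.0170)²·(0.535)²·(0.0716)) = 1.17×10⁻⁵
Q_c = 1.17×10⁻⁵ > K_c = 2.14×10⁻⁶, so the reverse reaction proceeds.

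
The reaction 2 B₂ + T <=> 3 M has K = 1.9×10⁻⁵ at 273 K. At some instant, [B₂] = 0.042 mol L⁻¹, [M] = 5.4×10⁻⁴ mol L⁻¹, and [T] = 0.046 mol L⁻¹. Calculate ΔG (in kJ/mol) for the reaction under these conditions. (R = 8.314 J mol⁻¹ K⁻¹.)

Q = [M]³ / ([B₂]²·[T]) = (5.4×10⁻⁴)³ / ((0.042)²·(0.046)) = 1.94×10⁻⁶
ΔG = RT ln(Q/K) = (8.314 J mol⁻¹ K⁻¹)(273 K) × ln(1.94×10⁻⁶/1.9×10⁻⁵)
   = (2.270 kJ/mol)(-2.282) = -5.18 kJ/mol
ΔG < 0, so the forward reaction is spontaneous (proceeds forward).

ΔG = -5.18 kJ/mol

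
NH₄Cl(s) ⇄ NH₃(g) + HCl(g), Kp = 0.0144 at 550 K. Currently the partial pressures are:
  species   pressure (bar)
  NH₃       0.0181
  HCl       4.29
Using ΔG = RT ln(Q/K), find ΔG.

ΔG = 7.70 kJ/mol

(NH₄Cl is a pure solid — omitted from Qp.)
Qp = P(NH₃)·P(HCl) = (0.0181)·(4.29) = 0.0776
ΔG = RT ln(Qp/Kp) = (8.314 J mol⁻¹ K⁻¹)(550 K) × ln(0.0776/0.0144)
   = (4.573 kJ/mol)(1.684) = 7.70 kJ/mol
ΔG > 0, so the forward reaction is non-spontaneous (proceeds in reverse).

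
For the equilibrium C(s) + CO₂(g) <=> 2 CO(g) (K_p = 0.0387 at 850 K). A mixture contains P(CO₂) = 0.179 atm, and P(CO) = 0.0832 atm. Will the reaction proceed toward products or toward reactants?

at equilibrium

(C is a pure solid — omitted from Q_p.)
Q_p = P(CO)² / P(CO₂) = (0.0832)² / (0.179) = 0.0387
Q_p = 0.0387 = K_p, so the system is already at equilibrium.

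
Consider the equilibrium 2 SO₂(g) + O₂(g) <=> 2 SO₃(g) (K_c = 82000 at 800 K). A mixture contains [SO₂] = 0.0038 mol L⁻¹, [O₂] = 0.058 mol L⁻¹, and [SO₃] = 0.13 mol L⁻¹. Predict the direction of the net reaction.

forward (toward products)

Q_c = [SO₃]² / ([SO₂]²·[O₂]) = (0.13)² / ((0.0038)²·(0.058)) = 20000
Q_c = 20000 < K_c = 82000, so the forward reaction proceeds.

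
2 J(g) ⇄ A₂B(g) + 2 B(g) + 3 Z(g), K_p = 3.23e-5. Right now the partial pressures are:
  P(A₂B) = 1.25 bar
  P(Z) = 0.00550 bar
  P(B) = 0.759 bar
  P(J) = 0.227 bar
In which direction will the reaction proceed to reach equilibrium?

Q_p = P(A₂B)·P(B)²·P(Z)³ / P(J)² = (1.25)·(0.759)²·(0.00550)³ / (0.227)² = 2.33e-6
Q_p = 2.33e-6 < K_p = 3.23e-5, so the forward reaction proceeds.

toward products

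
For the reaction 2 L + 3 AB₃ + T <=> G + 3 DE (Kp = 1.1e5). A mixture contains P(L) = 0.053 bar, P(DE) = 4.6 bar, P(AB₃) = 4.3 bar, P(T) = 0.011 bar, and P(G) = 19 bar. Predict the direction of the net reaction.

Qp = P(G)·P(DE)³ / (P(L)²·P(AB₃)³·P(T)) = (19)·(4.6)³ / ((0.053)²·(4.3)³·(0.011)) = 7.5e5
Qp = 7.5e5 > Kp = 1.1e5, so the reverse reaction proceeds.

toward reactants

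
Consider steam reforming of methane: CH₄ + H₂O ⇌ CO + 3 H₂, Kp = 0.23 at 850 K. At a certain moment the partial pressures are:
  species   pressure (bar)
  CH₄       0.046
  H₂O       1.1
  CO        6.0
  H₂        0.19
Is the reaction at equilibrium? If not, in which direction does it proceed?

in the reverse direction

Qp = P(CO)·P(H₂)³ / (P(CH₄)·P(H₂O)) = (6.0)·(0.19)³ / ((0.046)·(1.1)) = 0.81
Qp = 0.81 > Kp = 0.23, so the reverse reaction proceeds.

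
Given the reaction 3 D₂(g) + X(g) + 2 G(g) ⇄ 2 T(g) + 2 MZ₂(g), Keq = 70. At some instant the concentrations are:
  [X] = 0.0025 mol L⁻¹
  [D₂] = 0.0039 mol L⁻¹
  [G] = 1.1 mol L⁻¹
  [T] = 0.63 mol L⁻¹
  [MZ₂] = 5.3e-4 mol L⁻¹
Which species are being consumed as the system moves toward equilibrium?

Q = [T]²·[MZ₂]² / ([D₂]³·[X]·[G]²) = (0.63)²·(5.3e-4)² / ((0.0039)³·(0.0025)·(1.1)²) = 620
Q = 620 > Keq = 70: net reverse reaction.

T, MZ₂ (products)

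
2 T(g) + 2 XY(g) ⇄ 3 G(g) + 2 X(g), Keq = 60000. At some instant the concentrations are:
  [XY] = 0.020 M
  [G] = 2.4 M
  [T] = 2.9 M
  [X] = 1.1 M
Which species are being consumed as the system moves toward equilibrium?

Q = [G]³·[X]² / ([T]²·[XY]²) = (2.4)³·(1.1)² / ((2.9)²·(0.020)²) = 5000
Q = 5000 < Keq = 60000: net forward reaction.

T, XY (reactants)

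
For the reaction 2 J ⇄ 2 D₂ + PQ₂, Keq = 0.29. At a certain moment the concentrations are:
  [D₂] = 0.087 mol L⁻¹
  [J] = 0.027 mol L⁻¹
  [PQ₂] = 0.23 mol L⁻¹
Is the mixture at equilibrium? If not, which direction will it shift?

Q = [D₂]²·[PQ₂] / [J]² = (0.087)²·(0.23) / (0.027)² = 2.4
Q = 2.4 > Keq = 0.29: net reverse reaction.

no; Q > K, reaction proceeds in reverse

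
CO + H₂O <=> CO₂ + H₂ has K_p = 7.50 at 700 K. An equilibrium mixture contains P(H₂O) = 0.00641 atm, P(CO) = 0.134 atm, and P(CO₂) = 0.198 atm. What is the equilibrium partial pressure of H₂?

P(H₂) = 0.0325 atm

At equilibrium, K_p = P(CO₂)·P(H₂) / (P(CO)·P(H₂O)) = 7.50.
(0.198)·(P(H₂)) / ((0.134)·(0.00641)) = 7.50
P(H₂) = 0.0325 atm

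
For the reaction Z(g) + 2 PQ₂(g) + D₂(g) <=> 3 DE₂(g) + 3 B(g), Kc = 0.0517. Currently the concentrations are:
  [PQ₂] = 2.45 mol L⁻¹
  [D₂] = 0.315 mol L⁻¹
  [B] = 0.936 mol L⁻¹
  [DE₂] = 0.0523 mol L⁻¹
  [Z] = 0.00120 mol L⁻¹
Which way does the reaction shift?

Qc = [DE₂]³·[B]³ / ([Z]·[PQ₂]²·[D₂]) = (0.0523)³·(0.936)³ / ((0.00120)·(2.45)²·(0.315)) = 0.0517
Qc = 0.0517 = Kc, so the system is already at equilibrium.

neither direction; the system is at equilibrium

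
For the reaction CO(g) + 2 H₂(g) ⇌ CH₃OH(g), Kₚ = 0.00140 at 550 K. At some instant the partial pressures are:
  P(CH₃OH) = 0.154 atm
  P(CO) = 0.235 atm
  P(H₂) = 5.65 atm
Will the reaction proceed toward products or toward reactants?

Qₚ = P(CH₃OH) / (P(CO)·P(H₂)²) = (0.154) / ((0.235)·(5.65)²) = 0.0205
Qₚ = 0.0205 > Kₚ = 0.00140, so the reverse reaction proceeds.

reverse (toward reactants)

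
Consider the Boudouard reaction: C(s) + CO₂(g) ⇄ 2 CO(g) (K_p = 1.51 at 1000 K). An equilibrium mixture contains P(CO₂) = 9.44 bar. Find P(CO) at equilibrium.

(C is a pure solid — omitted from K_p.)
At equilibrium, K_p = P(CO)² / P(CO₂) = 1.51.
(P(CO))² / (9.44) = 1.51
P(CO)² = 14.3 ⇒ P(CO) = 3.78 bar

P(CO) = 3.78 bar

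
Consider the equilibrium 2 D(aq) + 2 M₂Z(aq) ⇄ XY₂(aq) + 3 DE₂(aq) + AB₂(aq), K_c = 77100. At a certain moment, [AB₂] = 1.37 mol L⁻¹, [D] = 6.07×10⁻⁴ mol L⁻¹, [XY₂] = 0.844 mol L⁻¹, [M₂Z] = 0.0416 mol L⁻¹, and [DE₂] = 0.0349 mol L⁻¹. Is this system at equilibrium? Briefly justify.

yes, at equilibrium

Q_c = [XY₂]·[DE₂]³·[AB₂] / ([D]²·[M₂Z]²) = (0.844)·(0.0349)³·(1.37) / ((6.07×10⁻⁴)²·(0.0416)²) = 77100
Q_c = 77100 = K_c; the system is at equilibrium.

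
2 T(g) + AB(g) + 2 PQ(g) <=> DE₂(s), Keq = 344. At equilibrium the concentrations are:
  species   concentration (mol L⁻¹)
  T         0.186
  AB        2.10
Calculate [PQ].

[PQ] = 0.200 mol L⁻¹

(DE₂ is a pure solid — omitted from Keq.)
At equilibrium, Keq = 1 / ([T]²·[AB]·[PQ]²) = 344.
1 / ((0.186)²·(2.10)·([PQ])²) = 344
[PQ]² = 0.0400 ⇒ [PQ] = 0.200 mol L⁻¹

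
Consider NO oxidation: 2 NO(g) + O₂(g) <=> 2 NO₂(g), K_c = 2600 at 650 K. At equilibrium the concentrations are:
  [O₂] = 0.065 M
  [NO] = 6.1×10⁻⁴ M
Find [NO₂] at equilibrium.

[NO₂] = 0.0079 M

At equilibrium, K_c = [NO₂]² / ([NO]²·[O₂]) = 2600.
([NO₂])² / ((6.1×10⁻⁴)²·(0.065)) = 2600
[NO₂]² = 6.29×10⁻⁵ ⇒ [NO₂] = 0.0079 M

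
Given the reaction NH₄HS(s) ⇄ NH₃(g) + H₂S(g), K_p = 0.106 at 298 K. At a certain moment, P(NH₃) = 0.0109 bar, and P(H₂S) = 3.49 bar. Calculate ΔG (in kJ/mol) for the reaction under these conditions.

ΔG = -2.54 kJ/mol

(NH₄HS is a pure solid — omitted from Q_p.)
Q_p = P(NH₃)·P(H₂S) = (0.0109)·(3.49) = 0.0380
ΔG = RT ln(Q_p/K_p) = (8.314 J mol⁻¹ K⁻¹)(298 K) × ln(0.0380/0.106)
   = (2.478 kJ/mol)(-1.026) = -2.54 kJ/mol
ΔG < 0, so the forward reaction is spontaneous (proceeds forward).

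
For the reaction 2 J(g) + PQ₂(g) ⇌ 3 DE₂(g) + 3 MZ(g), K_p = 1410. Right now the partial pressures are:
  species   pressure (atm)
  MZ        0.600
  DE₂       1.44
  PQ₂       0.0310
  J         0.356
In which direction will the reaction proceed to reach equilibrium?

Q_p = P(DE₂)³·P(MZ)³ / (P(J)²·P(PQ₂)) = (1.44)³·(0.600)³ / ((0.356)²·(0.0310)) = 164
Q_p = 164 < K_p = 1410, so the forward reaction proceeds.

in the forward direction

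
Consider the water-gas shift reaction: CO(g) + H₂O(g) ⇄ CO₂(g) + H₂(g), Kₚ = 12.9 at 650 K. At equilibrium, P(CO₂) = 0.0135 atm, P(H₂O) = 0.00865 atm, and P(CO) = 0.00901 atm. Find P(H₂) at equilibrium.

P(H₂) = 0.0745 atm

At equilibrium, Kₚ = P(CO₂)·P(H₂) / (P(CO)·P(H₂O)) = 12.9.
(0.0135)·(P(H₂)) / ((0.00901)·(0.00865)) = 12.9
P(H₂) = 0.0745 atm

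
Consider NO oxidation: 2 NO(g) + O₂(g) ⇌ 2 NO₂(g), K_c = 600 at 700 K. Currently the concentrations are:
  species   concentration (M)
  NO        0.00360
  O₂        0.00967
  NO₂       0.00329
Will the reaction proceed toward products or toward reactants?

forward (toward products)

Q_c = [NO₂]² / ([NO]²·[O₂]) = (0.00329)² / ((0.00360)²·(0.00967)) = 86.4
Q_c = 86.4 < K_c = 600, so the forward reaction proceeds.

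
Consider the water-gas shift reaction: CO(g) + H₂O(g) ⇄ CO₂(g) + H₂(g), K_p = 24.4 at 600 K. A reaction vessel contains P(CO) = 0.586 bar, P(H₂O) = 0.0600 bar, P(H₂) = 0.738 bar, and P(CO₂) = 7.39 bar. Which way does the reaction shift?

Q_p = P(CO₂)·P(H₂) / (P(CO)·P(H₂O)) = (7.39)·(0.738) / ((0.586)·(0.0600)) = 155
Q_p = 155 > K_p = 24.4, so the reverse reaction proceeds.

reverse (toward reactants)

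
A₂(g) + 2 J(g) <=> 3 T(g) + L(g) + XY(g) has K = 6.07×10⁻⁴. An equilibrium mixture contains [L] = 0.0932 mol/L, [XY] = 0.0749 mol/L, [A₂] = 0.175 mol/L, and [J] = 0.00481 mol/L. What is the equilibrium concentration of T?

[T] = 0.00706 mol/L

At equilibrium, K = [T]³·[L]·[XY] / ([A₂]·[J]²) = 6.07×10⁻⁴.
([T])³·(0.0932)·(0.0749) / ((0.175)·(0.00481)²) = 6.07×10⁻⁴
[T]³ = 3.52×10⁻⁷ ⇒ [T] = 0.00706 mol/L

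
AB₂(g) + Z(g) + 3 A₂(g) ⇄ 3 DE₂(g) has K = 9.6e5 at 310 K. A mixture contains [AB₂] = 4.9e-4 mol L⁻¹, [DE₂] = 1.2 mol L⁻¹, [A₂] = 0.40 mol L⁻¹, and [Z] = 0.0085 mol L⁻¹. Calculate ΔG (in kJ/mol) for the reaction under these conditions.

Q = [DE₂]³ / ([AB₂]·[Z]·[A₂]³) = (1.2)³ / ((4.9e-4)·(0.0085)·(0.40)³) = 6.48e6
ΔG = RT ln(Q/K) = (8.314 J mol⁻¹ K⁻¹)(310 K) × ln(6.48e6/9.6e5)
   = (2.577 kJ/mol)(1.910) = 4.92 kJ/mol
ΔG > 0, so the forward reaction is non-spontaneous (proceeds in reverse).

ΔG = 4.92 kJ/mol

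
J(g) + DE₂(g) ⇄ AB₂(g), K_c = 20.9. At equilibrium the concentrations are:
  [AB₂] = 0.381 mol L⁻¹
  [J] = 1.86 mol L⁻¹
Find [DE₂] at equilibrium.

At equilibrium, K_c = [AB₂] / ([J]·[DE₂]) = 20.9.
(0.381) / ((1.86)·([DE₂])) = 20.9
[DE₂] = 0.00980 mol L⁻¹

[DE₂] = 0.00980 mol L⁻¹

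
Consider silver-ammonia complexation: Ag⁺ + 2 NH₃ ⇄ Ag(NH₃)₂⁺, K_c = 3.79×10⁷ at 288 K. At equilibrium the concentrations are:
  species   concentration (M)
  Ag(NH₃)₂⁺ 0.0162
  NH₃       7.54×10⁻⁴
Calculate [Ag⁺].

[Ag⁺] = 7.52×10⁻⁴ M

At equilibrium, K_c = [Ag(NH₃)₂⁺] / ([Ag⁺]·[NH₃]²) = 3.79×10⁷.
(0.0162) / (([Ag⁺])·(7.54×10⁻⁴)²) = 3.79×10⁷
[Ag⁺] = 7.52×10⁻⁴ M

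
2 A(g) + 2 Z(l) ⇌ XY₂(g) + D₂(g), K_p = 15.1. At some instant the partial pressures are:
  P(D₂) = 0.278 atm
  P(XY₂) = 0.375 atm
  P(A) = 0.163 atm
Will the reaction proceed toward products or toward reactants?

in the forward direction

(Z is a pure liquid — omitted from Q_p.)
Q_p = P(XY₂)·P(D₂) / P(A)² = (0.375)·(0.278) / (0.163)² = 3.92
Q_p = 3.92 < K_p = 15.1, so the forward reaction proceeds.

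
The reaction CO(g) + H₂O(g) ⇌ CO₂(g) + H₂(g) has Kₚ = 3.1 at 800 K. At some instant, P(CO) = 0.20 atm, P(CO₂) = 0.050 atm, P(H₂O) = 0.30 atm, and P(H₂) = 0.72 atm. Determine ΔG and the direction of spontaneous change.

Qₚ = P(CO₂)·P(H₂) / (P(CO)·P(H₂O)) = (0.050)·(0.72) / ((0.20)·(0.30)) = 0.600
ΔG = RT ln(Qₚ/Kₚ) = (8.314 J mol⁻¹ K⁻¹)(800 K) × ln(0.600/3.1)
   = (6.651 kJ/mol)(-1.642) = -10.9 kJ/mol
ΔG < 0, so the forward reaction is spontaneous (proceeds forward).

ΔG = -10.9 kJ/mol; the forward reaction is spontaneous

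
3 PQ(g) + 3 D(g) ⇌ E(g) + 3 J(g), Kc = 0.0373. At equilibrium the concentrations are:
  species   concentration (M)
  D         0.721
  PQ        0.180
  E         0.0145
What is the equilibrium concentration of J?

[J] = 0.178 M

At equilibrium, Kc = [E]·[J]³ / ([PQ]³·[D]³) = 0.0373.
(0.0145)·([J])³ / ((0.180)³·(0.721)³) = 0.0373
[J]³ = 0.00562 ⇒ [J] = 0.178 M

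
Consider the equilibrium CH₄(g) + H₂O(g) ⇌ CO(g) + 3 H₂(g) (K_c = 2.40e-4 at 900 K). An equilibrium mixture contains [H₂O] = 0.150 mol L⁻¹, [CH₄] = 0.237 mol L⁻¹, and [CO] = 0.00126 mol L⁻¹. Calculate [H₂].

At equilibrium, K_c = [CO]·[H₂]³ / ([CH₄]·[H₂O]) = 2.40e-4.
(0.00126)·([H₂])³ / ((0.237)·(0.150)) = 2.40e-4
[H₂]³ = 0.00677 ⇒ [H₂] = 0.189 mol L⁻¹

[H₂] = 0.189 mol L⁻¹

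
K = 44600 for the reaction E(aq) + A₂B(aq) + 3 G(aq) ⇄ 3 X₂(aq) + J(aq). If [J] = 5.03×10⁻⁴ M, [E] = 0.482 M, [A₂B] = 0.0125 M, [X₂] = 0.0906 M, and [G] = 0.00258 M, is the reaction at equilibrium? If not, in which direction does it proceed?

in the forward direction

Q = [X₂]³·[J] / ([E]·[A₂B]·[G]³) = (0.0906)³·(5.03×10⁻⁴) / ((0.482)·(0.0125)·(0.00258)³) = 3620
Q = 3620 < K = 44600, so the forward reaction proceeds.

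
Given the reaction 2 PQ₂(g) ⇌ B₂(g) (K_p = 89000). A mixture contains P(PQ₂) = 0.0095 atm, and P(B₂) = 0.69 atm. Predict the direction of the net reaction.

Q_p = P(B₂) / P(PQ₂)² = (0.69) / (0.0095)² = 7600
Q_p = 7600 < K_p = 89000, so the forward reaction proceeds.

to the right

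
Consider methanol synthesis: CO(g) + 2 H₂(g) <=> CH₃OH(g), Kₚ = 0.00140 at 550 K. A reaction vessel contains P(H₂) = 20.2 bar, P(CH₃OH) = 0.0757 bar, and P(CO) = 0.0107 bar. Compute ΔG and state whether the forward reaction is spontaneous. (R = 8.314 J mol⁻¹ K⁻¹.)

ΔG = 11.5 kJ/mol; the forward reaction is non-spontaneous

Qₚ = P(CH₃OH) / (P(CO)·P(H₂)²) = (0.0757) / ((0.0107)·(20.2)²) = 0.0173
ΔG = RT ln(Qₚ/Kₚ) = (8.314 J mol⁻¹ K⁻¹)(550 K) × ln(0.0173/0.00140)
   = (4.573 kJ/mol)(2.514) = 11.5 kJ/mol
ΔG > 0, so the forward reaction is non-spontaneous (proceeds in reverse).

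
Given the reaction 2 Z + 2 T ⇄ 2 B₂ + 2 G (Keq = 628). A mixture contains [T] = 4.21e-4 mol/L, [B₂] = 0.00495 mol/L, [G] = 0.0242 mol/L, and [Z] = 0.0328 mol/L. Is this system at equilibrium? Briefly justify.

no; Q < K, reaction proceeds forward

Q = [B₂]²·[G]² / ([Z]²·[T]²) = (0.00495)²·(0.0242)² / ((0.0328)²·(4.21e-4)²) = 75.3
Q = 75.3 < Keq = 628: net forward reaction.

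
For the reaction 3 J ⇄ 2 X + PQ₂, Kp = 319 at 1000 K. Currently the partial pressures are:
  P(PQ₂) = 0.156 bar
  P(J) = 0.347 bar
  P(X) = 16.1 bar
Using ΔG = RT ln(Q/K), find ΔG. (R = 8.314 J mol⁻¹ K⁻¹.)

Qp = P(X)²·P(PQ₂) / P(J)³ = (16.1)²·(0.156) / (0.347)³ = 968
ΔG = RT ln(Qp/Kp) = (8.314 J mol⁻¹ K⁻¹)(1000 K) × ln(968/319)
   = (8.314 kJ/mol)(1.110) = 9.23 kJ/mol
ΔG > 0, so the forward reaction is non-spontaneous (proceeds in reverse).

ΔG = 9.23 kJ/mol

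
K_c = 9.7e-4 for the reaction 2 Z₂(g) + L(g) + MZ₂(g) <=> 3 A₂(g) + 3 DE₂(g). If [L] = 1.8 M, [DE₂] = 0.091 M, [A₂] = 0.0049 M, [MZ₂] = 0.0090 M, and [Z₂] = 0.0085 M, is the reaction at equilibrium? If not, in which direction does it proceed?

in the forward direction

Q_c = [A₂]³·[DE₂]³ / ([Z₂]²·[L]·[MZ₂]) = (0.0049)³·(0.091)³ / ((0.0085)²·(1.8)·(0.0090)) = 7.6e-5
Q_c = 7.6e-5 < K_c = 9.7e-4, so the forward reaction proceeds.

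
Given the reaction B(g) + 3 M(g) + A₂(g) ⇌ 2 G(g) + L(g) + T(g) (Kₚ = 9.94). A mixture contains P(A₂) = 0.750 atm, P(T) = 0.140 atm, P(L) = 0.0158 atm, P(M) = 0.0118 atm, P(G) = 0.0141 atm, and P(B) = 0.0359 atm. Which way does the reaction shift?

Qₚ = P(G)²·P(L)·P(T) / (P(B)·P(M)³·P(A₂)) = (0.0141)²·(0.0158)·(0.140) / ((0.0359)·(0.0118)³·(0.750)) = 9.94
Qₚ = 9.94 = Kₚ, so the system is already at equilibrium.

neither direction; the system is at equilibrium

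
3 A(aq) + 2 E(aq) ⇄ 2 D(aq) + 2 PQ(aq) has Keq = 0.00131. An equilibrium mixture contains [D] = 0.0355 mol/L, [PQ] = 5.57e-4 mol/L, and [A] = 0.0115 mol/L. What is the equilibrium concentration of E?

At equilibrium, Keq = [D]²·[PQ]² / ([A]³·[E]²) = 0.00131.
(0.0355)²·(5.57e-4)² / ((0.0115)³·([E])²) = 0.00131
[E]² = 0.196 ⇒ [E] = 0.443 mol/L

[E] = 0.443 mol/L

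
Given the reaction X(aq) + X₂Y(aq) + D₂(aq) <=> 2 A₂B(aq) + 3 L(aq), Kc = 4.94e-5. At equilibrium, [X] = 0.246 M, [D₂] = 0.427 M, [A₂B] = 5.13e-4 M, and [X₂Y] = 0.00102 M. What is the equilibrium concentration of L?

At equilibrium, Kc = [A₂B]²·[L]³ / ([X]·[X₂Y]·[D₂]) = 4.94e-5.
(5.13e-4)²·([L])³ / ((0.246)·(0.00102)·(0.427)) = 4.94e-5
[L]³ = 0.0201 ⇒ [L] = 0.272 M

[L] = 0.272 M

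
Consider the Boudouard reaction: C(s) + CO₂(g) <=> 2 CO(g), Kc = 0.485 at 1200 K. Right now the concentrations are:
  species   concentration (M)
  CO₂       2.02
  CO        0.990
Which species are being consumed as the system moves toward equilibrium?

none (at equilibrium)

(C is a pure solid — omitted from Qc.)
Qc = [CO]² / [CO₂] = (0.990)² / (2.02) = 0.485
Qc = 0.485 = Kc; the system is at equilibrium.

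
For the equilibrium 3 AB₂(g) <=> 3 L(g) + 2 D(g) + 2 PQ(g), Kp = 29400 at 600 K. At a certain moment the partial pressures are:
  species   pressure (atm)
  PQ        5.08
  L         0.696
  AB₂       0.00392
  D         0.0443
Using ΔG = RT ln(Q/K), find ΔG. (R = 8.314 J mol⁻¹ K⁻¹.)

ΔG = 11.3 kJ/mol

Qp = P(L)³·P(D)²·P(PQ)² / P(AB₂)³ = (0.696)³·(0.0443)²·(5.08)² / (0.00392)³ = 2.83×10⁵
ΔG = RT ln(Qp/Kp) = (8.314 J mol⁻¹ K⁻¹)(600 K) × ln(2.83×10⁵/29400)
   = (4.988 kJ/mol)(2.264) = 11.3 kJ/mol
ΔG > 0, so the forward reaction is non-spontaneous (proceeds in reverse).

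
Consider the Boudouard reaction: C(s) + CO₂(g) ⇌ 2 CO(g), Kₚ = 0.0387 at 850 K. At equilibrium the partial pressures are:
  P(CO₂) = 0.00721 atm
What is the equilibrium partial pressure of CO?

P(CO) = 0.0167 atm

(C is a pure solid — omitted from Kₚ.)
At equilibrium, Kₚ = P(CO)² / P(CO₂) = 0.0387.
(P(CO))² / (0.00721) = 0.0387
P(CO)² = 2.79e-4 ⇒ P(CO) = 0.0167 atm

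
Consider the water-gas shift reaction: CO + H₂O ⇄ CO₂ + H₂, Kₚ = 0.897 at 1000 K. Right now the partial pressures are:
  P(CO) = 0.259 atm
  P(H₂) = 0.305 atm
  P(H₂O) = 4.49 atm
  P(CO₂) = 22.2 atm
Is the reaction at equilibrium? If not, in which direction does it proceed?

reverse (toward reactants)

Qₚ = P(CO₂)·P(H₂) / (P(CO)·P(H₂O)) = (22.2)·(0.305) / ((0.259)·(4.49)) = 5.82
Qₚ = 5.82 > Kₚ = 0.897, so the reverse reaction proceeds.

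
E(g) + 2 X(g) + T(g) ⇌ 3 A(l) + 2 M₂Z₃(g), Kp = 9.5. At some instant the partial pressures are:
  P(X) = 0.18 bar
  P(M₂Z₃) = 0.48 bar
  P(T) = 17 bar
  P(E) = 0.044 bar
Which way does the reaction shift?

neither direction; the system is at equilibrium

(A is a pure liquid — omitted from Qp.)
Qp = P(M₂Z₃)² / (P(E)·P(X)²·P(T)) = (0.48)² / ((0.044)·(0.18)²·(17)) = 9.5
Qp = 9.5 = Kp, so the system is already at equilibrium.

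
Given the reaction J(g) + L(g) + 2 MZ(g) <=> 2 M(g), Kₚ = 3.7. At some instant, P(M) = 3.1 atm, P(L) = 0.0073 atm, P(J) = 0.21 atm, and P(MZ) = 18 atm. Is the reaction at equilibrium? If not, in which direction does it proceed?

Qₚ = P(M)² / (P(J)·P(L)·P(MZ)²) = (3.1)² / ((0.21)·(0.0073)·(18)²) = 19
Qₚ = 19 > Kₚ = 3.7, so the reverse reaction proceeds.

toward reactants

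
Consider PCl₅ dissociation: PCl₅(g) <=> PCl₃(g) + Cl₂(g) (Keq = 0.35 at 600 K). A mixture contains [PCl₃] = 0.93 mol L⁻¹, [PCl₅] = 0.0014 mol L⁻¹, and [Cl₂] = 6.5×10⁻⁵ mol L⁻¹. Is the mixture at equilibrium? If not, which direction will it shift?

no; Q < K, reaction proceeds forward

Q = [PCl₃]·[Cl₂] / [PCl₅] = (0.93)·(6.5×10⁻⁵) / (0.0014) = 0.043
Q = 0.043 < Keq = 0.35: net forward reaction.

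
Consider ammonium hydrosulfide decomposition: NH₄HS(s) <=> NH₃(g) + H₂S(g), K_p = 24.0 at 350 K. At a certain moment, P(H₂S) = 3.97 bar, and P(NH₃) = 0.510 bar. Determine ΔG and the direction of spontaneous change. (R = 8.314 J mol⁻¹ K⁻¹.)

ΔG = -7.20 kJ/mol; the forward reaction is spontaneous

(NH₄HS is a pure solid — omitted from Q_p.)
Q_p = P(NH₃)·P(H₂S) = (0.510)·(3.97) = 2.02
ΔG = RT ln(Q_p/K_p) = (8.314 J mol⁻¹ K⁻¹)(350 K) × ln(2.02/24.0)
   = (2.910 kJ/mol)(-2.475) = -7.20 kJ/mol
ΔG < 0, so the forward reaction is spontaneous (proceeds forward).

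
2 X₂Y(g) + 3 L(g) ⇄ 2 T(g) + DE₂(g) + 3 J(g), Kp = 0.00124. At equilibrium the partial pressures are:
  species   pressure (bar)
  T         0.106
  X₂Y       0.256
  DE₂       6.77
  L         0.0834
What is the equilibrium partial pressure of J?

At equilibrium, Kp = P(T)²·P(DE₂)·P(J)³ / (P(X₂Y)²·P(L)³) = 0.00124.
(0.106)²·(6.77)·(P(J))³ / ((0.256)²·(0.0834)³) = 0.00124
P(J)³ = 6.20e-7 ⇒ P(J) = 0.00853 bar

P(J) = 0.00853 bar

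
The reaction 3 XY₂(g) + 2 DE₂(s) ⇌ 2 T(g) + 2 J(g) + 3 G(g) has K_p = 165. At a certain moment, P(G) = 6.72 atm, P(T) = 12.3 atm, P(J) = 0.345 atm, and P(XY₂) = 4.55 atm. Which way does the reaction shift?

forward (toward products)

(DE₂ is a pure solid — omitted from Q_p.)
Q_p = P(T)²·P(J)²·P(G)³ / P(XY₂)³ = (12.3)²·(0.345)²·(6.72)³ / (4.55)³ = 58.0
Q_p = 58.0 < K_p = 165, so the forward reaction proceeds.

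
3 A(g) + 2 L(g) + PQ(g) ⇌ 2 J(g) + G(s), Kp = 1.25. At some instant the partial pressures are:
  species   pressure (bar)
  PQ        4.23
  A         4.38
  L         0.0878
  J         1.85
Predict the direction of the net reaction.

neither direction; the system is at equilibrium

(G is a pure solid — omitted from Qp.)
Qp = P(J)² / (P(A)³·P(L)²·P(PQ)) = (1.85)² / ((4.38)³·(0.0878)²·(4.23)) = 1.25
Qp = 1.25 = Kp, so the system is already at equilibrium.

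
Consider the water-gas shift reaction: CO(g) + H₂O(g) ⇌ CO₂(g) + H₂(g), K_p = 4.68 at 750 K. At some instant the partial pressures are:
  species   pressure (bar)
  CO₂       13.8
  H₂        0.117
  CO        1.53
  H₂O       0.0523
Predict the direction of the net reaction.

reverse (toward reactants)

Q_p = P(CO₂)·P(H₂) / (P(CO)·P(H₂O)) = (13.8)·(0.117) / ((1.53)·(0.0523)) = 20.2
Q_p = 20.2 > K_p = 4.68, so the reverse reaction proceeds.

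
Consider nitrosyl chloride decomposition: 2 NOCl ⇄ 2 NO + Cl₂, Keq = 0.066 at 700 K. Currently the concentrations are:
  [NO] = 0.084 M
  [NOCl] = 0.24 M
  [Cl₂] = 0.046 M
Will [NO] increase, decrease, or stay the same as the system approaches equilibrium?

increase

Q = [NO]²·[Cl₂] / [NOCl]² = (0.084)²·(0.046) / (0.24)² = 0.0056
Q = 0.0056 < Keq = 0.066: net forward reaction.
NO is a product, so it increases.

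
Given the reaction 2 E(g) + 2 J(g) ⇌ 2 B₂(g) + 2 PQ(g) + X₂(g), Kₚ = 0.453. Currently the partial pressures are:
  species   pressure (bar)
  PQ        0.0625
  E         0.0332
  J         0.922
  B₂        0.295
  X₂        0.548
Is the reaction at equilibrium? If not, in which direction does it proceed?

forward (toward products)

Qₚ = P(B₂)²·P(PQ)²·P(X₂) / (P(E)²·P(J)²) = (0.295)²·(0.0625)²·(0.548) / ((0.0332)²·(0.922)²) = 0.199
Qₚ = 0.199 < Kₚ = 0.453, so the forward reaction proceeds.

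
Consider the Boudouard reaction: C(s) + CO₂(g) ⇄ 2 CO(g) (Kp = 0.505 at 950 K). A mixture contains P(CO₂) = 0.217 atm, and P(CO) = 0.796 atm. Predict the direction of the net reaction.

(C is a pure solid — omitted from Qp.)
Qp = P(CO)² / P(CO₂) = (0.796)² / (0.217) = 2.92
Qp = 2.92 > Kp = 0.505, so the reverse reaction proceeds.

to the left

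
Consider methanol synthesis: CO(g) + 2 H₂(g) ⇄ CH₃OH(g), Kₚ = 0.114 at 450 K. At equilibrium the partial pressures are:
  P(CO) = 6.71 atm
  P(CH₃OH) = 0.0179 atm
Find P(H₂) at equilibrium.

At equilibrium, Kₚ = P(CH₃OH) / (P(CO)·P(H₂)²) = 0.114.
(0.0179) / ((6.71)·(P(H₂))²) = 0.114
P(H₂)² = 0.0234 ⇒ P(H₂) = 0.153 atm

P(H₂) = 0.153 atm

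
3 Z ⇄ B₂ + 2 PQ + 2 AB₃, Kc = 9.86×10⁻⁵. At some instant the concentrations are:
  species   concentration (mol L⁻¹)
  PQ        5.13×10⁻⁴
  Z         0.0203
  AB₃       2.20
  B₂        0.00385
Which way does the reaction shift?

Qc = [B₂]·[PQ]²·[AB₃]² / [Z]³ = (0.00385)·(5.13×10⁻⁴)²·(2.20)² / (0.0203)³ = 5.86×10⁻⁴
Qc = 5.86×10⁻⁴ > Kc = 9.86×10⁻⁵, so the reverse reaction proceeds.

reverse (toward reactants)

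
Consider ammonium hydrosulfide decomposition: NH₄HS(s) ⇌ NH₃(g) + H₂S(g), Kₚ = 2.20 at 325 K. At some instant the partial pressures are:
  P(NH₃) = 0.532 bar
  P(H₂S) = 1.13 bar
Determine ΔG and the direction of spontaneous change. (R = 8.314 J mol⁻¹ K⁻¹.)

ΔG = -3.51 kJ/mol; the forward reaction is spontaneous

(NH₄HS is a pure solid — omitted from Qₚ.)
Qₚ = P(NH₃)·P(H₂S) = (0.532)·(1.13) = 0.601
ΔG = RT ln(Qₚ/Kₚ) = (8.314 J mol⁻¹ K⁻¹)(325 K) × ln(0.601/2.20)
   = (2.702 kJ/mol)(-1.298) = -3.51 kJ/mol
ΔG < 0, so the forward reaction is spontaneous (proceeds forward).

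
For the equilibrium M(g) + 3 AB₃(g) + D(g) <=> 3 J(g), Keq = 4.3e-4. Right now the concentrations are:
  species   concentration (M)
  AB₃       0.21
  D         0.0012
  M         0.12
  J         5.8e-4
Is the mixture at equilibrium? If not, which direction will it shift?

Q = [J]³ / ([M]·[AB₃]³·[D]) = (5.8e-4)³ / ((0.12)·(0.21)³·(0.0012)) = 1.5e-4
Q = 1.5e-4 < Keq = 4.3e-4: net forward reaction.

no; Q < K, reaction proceeds forward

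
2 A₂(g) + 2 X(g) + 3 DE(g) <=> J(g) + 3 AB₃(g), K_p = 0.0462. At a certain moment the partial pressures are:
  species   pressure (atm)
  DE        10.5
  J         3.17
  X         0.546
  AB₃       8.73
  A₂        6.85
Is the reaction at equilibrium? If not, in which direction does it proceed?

Q_p = P(J)·P(AB₃)³ / (P(A₂)²·P(X)²·P(DE)³) = (3.17)·(8.73)³ / ((6.85)²·(0.546)²·(10.5)³) = 0.130
Q_p = 0.130 > K_p = 0.0462, so the reverse reaction proceeds.

toward reactants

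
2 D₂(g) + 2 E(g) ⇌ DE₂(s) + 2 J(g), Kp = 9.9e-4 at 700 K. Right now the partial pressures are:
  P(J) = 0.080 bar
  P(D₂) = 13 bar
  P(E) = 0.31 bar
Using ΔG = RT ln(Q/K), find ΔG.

(DE₂ is a pure solid — omitted from Qp.)
Qp = P(J)² / (P(D₂)²·P(E)²) = (0.080)² / ((13)²·(0.31)²) = 3.94e-4
ΔG = RT ln(Qp/Kp) = (8.314 J mol⁻¹ K⁻¹)(700 K) × ln(3.94e-4/9.9e-4)
   = (5.820 kJ/mol)(-0.9214) = -5.36 kJ/mol
ΔG < 0, so the forward reaction is spontaneous (proceeds forward).

ΔG = -5.36 kJ/mol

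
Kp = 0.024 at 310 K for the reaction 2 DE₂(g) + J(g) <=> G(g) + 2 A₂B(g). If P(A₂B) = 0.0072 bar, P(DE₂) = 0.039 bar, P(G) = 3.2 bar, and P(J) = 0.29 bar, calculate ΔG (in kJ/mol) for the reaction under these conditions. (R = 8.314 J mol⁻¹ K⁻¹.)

ΔG = 7.09 kJ/mol

Qp = P(G)·P(A₂B)² / (P(DE₂)²·P(J)) = (3.2)·(0.0072)² / ((0.039)²·(0.29)) = 0.376
ΔG = RT ln(Qp/Kp) = (8.314 J mol⁻¹ K⁻¹)(310 K) × ln(0.376/0.024)
   = (2.577 kJ/mol)(2.752) = 7.09 kJ/mol
ΔG > 0, so the forward reaction is non-spontaneous (proceeds in reverse).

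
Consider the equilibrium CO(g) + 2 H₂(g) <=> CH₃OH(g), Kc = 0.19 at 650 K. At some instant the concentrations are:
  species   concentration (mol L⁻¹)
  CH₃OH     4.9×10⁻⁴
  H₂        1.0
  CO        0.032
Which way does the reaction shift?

Qc = [CH₃OH] / ([CO]·[H₂]²) = (4.9×10⁻⁴) / ((0.032)·(1.0)²) = 0.015
Qc = 0.015 < Kc = 0.19, so the forward reaction proceeds.

forward (toward products)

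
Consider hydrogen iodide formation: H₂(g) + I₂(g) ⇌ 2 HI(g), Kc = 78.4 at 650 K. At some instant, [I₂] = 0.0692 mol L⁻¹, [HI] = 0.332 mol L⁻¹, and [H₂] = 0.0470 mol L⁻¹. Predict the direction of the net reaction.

in the forward direction

Qc = [HI]² / ([H₂]·[I₂]) = (0.332)² / ((0.0470)·(0.0692)) = 33.9
Qc = 33.9 < Kc = 78.4, so the forward reaction proceeds.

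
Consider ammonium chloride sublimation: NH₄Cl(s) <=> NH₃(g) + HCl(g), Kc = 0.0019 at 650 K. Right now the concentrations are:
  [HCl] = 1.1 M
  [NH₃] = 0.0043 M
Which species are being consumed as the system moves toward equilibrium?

(NH₄Cl is a pure solid — omitted from Qc.)
Qc = [NH₃]·[HCl] = (0.0043)·(1.1) = 0.0047
Qc = 0.0047 > Kc = 0.0019: net reverse reaction.

NH₃, HCl (products)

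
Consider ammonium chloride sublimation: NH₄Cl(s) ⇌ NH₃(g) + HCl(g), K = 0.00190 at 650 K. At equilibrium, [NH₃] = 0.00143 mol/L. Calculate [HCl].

(NH₄Cl is a pure solid — omitted from K.)
At equilibrium, K = [NH₃]·[HCl] = 0.00190.
(0.00143)·([HCl]) = 0.00190
[HCl] = 1.33 mol/L

[HCl] = 1.33 mol/L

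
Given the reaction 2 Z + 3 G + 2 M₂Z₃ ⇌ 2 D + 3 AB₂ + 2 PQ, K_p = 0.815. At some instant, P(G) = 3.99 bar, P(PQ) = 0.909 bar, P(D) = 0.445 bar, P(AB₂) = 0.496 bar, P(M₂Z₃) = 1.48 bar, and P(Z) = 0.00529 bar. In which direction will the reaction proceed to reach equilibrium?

Q_p = P(D)²·P(AB₂)³·P(PQ)² / (P(Z)²·P(G)³·P(M₂Z₃)²) = (0.445)²·(0.496)³·(0.909)² / ((0.00529)²·(3.99)³·(1.48)²) = 5.13
Q_p = 5.13 > K_p = 0.815, so the reverse reaction proceeds.

reverse (toward reactants)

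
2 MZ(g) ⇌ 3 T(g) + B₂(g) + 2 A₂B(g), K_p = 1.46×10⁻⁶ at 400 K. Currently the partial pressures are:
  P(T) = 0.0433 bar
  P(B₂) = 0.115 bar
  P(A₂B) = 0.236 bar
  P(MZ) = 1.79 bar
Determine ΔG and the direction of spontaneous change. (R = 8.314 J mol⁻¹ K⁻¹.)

ΔG = -7.31 kJ/mol; the forward reaction is spontaneous

Q_p = P(T)³·P(B₂)·P(A₂B)² / P(MZ)² = (0.0433)³·(0.115)·(0.236)² / (1.79)² = 1.62×10⁻⁷
ΔG = RT ln(Q_p/K_p) = (8.314 J mol⁻¹ K⁻¹)(400 K) × ln(1.62×10⁻⁷/1.46×10⁻⁶)
   = (3.326 kJ/mol)(-2.199) = -7.31 kJ/mol
ΔG < 0, so the forward reaction is spontaneous (proceeds forward).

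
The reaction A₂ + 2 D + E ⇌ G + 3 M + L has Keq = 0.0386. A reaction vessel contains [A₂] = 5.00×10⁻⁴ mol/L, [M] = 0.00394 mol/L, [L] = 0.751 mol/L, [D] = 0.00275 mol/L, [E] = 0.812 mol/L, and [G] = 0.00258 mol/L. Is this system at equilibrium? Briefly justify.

Q = [G]·[M]³·[L] / ([A₂]·[D]²·[E]) = (0.00258)·(0.00394)³·(0.751) / ((5.00×10⁻⁴)·(0.00275)²·(0.812)) = 0.0386
Q = 0.0386 = Keq; the system is at equilibrium.

yes, at equilibrium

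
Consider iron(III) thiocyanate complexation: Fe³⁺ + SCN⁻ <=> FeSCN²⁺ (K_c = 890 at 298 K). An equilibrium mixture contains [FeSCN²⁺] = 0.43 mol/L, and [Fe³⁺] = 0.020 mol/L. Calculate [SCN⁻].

At equilibrium, K_c = [FeSCN²⁺] / ([Fe³⁺]·[SCN⁻]) = 890.
(0.43) / ((0.020)·([SCN⁻])) = 890
[SCN⁻] = 0.0242 = 0.024 mol/L

[SCN⁻] = 0.024 mol/L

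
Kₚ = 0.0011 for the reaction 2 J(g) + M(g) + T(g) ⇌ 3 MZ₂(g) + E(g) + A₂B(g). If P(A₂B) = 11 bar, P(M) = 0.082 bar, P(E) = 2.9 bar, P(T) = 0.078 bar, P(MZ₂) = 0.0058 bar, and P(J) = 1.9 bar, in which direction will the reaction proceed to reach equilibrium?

forward (toward products)

Qₚ = P(MZ₂)³·P(E)·P(A₂B) / (P(J)²·P(M)·P(T)) = (0.0058)³·(2.9)·(11) / ((1.9)²·(0.082)·(0.078)) = 2.7×10⁻⁴
Qₚ = 2.7×10⁻⁴ < Kₚ = 0.0011, so the forward reaction proceeds.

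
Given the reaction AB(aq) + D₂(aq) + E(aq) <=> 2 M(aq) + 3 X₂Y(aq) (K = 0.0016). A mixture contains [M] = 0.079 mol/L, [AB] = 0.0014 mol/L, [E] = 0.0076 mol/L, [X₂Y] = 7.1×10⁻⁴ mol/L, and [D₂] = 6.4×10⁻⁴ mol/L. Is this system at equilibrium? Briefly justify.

Q = [M]²·[X₂Y]³ / ([AB]·[D₂]·[E]) = (0.079)²·(7.1×10⁻⁴)³ / ((0.0014)·(6.4×10⁻⁴)·(0.0076)) = 3.3×10⁻⁴
Q = 3.3×10⁻⁴ < K = 0.0016: net forward reaction.

no; Q < K, reaction proceeds forward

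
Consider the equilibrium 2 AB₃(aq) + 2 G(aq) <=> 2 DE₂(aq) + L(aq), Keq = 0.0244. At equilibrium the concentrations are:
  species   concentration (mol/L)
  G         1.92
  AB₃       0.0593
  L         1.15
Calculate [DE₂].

At equilibrium, Keq = [DE₂]²·[L] / ([AB₃]²·[G]²) = 0.0244.
([DE₂])²·(1.15) / ((0.0593)²·(1.92)²) = 0.0244
[DE₂]² = 2.75×10⁻⁴ ⇒ [DE₂] = 0.0166 mol/L

[DE₂] = 0.0166 mol/L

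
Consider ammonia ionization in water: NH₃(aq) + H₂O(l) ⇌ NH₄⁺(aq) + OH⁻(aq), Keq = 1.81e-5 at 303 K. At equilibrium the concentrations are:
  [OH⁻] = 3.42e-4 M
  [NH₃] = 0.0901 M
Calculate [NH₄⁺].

[NH₄⁺] = 0.00477 M

(H₂O is a pure liquid — omitted from Keq.)
At equilibrium, Keq = [NH₄⁺]·[OH⁻] / [NH₃] = 1.81e-5.
([NH₄⁺])·(3.42e-4) / (0.0901) = 1.81e-5
[NH₄⁺] = 0.00477 M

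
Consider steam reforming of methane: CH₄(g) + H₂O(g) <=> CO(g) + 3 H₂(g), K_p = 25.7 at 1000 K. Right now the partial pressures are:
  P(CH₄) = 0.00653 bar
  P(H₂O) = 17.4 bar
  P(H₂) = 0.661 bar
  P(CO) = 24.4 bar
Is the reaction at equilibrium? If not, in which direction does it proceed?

Q_p = P(CO)·P(H₂)³ / (P(CH₄)·P(H₂O)) = (24.4)·(0.661)³ / ((0.00653)·(17.4)) = 62.0
Q_p = 62.0 > K_p = 25.7, so the reverse reaction proceeds.

toward reactants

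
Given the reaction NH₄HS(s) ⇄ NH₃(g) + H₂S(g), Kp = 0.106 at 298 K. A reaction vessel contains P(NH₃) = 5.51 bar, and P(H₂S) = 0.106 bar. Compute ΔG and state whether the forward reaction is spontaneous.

ΔG = 4.23 kJ/mol; the forward reaction is non-spontaneous

(NH₄HS is a pure solid — omitted from Qp.)
Qp = P(NH₃)·P(H₂S) = (5.51)·(0.106) = 0.584
ΔG = RT ln(Qp/Kp) = (8.314 J mol⁻¹ K⁻¹)(298 K) × ln(0.584/0.106)
   = (2.478 kJ/mol)(1.706) = 4.23 kJ/mol
ΔG > 0, so the forward reaction is non-spontaneous (proceeds in reverse).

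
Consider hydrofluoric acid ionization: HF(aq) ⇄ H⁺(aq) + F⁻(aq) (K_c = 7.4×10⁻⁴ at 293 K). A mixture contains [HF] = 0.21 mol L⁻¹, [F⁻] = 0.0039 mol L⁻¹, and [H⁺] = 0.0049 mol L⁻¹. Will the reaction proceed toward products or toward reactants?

Q_c = [H⁺]·[F⁻] / [HF] = (0.0049)·(0.0039) / (0.21) = 9.1×10⁻⁵
Q_c = 9.1×10⁻⁵ < K_c = 7.4×10⁻⁴, so the forward reaction proceeds.

forward (toward products)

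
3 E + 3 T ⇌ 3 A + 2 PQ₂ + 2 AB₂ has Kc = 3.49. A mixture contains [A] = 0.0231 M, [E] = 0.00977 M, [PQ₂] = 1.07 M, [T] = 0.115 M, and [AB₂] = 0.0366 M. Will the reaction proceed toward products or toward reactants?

Qc = [A]³·[PQ₂]²·[AB₂]² / ([E]³·[T]³) = (0.0231)³·(1.07)²·(0.0366)² / ((0.00977)³·(0.115)³) = 13.3
Qc = 13.3 > Kc = 3.49, so the reverse reaction proceeds.

in the reverse direction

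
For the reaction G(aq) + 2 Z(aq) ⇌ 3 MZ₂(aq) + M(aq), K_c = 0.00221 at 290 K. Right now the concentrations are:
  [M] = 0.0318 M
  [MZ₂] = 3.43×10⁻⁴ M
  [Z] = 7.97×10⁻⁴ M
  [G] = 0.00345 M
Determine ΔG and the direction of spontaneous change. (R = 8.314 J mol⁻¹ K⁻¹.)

Q_c = [MZ₂]³·[M] / ([G]·[Z]²) = (3.43×10⁻⁴)³·(0.0318) / ((0.00345)·(7.97×10⁻⁴)²) = 5.86×10⁻⁴
ΔG = RT ln(Q_c/K_c) = (8.314 J mol⁻¹ K⁻¹)(290 K) × ln(5.86×10⁻⁴/0.00221)
   = (2.411 kJ/mol)(-1.327) = -3.20 kJ/mol
ΔG < 0, so the forward reaction is spontaneous (proceeds forward).

ΔG = -3.20 kJ/mol; the forward reaction is spontaneous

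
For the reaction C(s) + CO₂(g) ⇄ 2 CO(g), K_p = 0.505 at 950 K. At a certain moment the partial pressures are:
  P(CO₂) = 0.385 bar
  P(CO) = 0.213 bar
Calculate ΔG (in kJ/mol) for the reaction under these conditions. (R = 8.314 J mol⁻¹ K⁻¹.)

ΔG = -11.5 kJ/mol

(C is a pure solid — omitted from Q_p.)
Q_p = P(CO)² / P(CO₂) = (0.213)² / (0.385) = 0.118
ΔG = RT ln(Q_p/K_p) = (8.314 J mol⁻¹ K⁻¹)(950 K) × ln(0.118/0.505)
   = (7.898 kJ/mol)(-1.454) = -11.5 kJ/mol
ΔG < 0, so the forward reaction is spontaneous (proceeds forward).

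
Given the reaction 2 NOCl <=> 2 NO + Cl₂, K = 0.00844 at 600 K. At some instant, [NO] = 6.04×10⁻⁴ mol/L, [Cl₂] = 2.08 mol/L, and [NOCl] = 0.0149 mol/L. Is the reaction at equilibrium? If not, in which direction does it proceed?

in the forward direction

Q = [NO]²·[Cl₂] / [NOCl]² = (6.04×10⁻⁴)²·(2.08) / (0.0149)² = 0.00342
Q = 0.00342 < K = 0.00844, so the forward reaction proceeds.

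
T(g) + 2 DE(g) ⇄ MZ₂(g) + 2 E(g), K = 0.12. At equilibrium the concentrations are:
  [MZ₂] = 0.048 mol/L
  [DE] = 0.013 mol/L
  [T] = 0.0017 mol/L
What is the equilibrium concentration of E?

[E] = 8.5×10⁻⁴ mol/L

At equilibrium, K = [MZ₂]·[E]² / ([T]·[DE]²) = 0.12.
(0.048)·([E])² / ((0.0017)·(0.013)²) = 0.12
[E]² = 7.18×10⁻⁷ ⇒ [E] = 8.5×10⁻⁴ mol/L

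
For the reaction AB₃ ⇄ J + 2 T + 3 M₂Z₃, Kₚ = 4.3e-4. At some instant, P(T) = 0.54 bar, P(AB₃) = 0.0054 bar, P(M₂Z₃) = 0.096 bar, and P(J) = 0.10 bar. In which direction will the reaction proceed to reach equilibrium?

Qₚ = P(J)·P(T)²·P(M₂Z₃)³ / P(AB₃) = (0.10)·(0.54)²·(0.096)³ / (0.0054) = 0.0048
Qₚ = 0.0048 > Kₚ = 4.3e-4, so the reverse reaction proceeds.

to the left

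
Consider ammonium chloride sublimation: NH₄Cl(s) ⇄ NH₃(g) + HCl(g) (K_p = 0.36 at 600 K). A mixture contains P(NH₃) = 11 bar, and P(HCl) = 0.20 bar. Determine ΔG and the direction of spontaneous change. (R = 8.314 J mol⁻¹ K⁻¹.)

(NH₄Cl is a pure solid — omitted from Q_p.)
Q_p = P(NH₃)·P(HCl) = (11)·(0.20) = 2.20
ΔG = RT ln(Q_p/K_p) = (8.314 J mol⁻¹ K⁻¹)(600 K) × ln(2.20/0.36)
   = (4.988 kJ/mol)(1.810) = 9.03 kJ/mol
ΔG > 0, so the forward reaction is non-spontaneous (proceeds in reverse).

ΔG = 9.03 kJ/mol; the forward reaction is non-spontaneous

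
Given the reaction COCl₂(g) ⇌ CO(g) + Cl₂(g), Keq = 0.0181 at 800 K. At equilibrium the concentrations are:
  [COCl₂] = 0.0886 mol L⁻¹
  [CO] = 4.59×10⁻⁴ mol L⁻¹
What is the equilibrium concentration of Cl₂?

At equilibrium, Keq = [CO]·[Cl₂] / [COCl₂] = 0.0181.
(4.59×10⁻⁴)·([Cl₂]) / (0.0886) = 0.0181
[Cl₂] = 3.49 mol L⁻¹

[Cl₂] = 3.49 mol L⁻¹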